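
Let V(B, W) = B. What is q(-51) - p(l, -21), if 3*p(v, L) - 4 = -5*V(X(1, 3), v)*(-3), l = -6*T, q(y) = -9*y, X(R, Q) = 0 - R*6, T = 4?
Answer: 1463/3 ≈ 487.67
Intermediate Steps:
X(R, Q) = -6*R (X(R, Q) = 0 - 6*R = -6*R)
l = -24 (l = -6*4 = -24)
p(v, L) = -86/3 (p(v, L) = 4/3 + (-(-30)*(-3))/3 = 4/3 + (-5*(-6)*(-3))/3 = 4/3 + (30*(-3))/3 = 4/3 + (⅓)*(-90) = 4/3 - 30 = -86/3)
q(-51) - p(l, -21) = -9*(-51) - 1*(-86/3) = 459 + 86/3 = 1463/3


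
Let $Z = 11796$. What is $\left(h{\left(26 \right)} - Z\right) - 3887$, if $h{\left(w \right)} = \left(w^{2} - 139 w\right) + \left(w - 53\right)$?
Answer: $-18648$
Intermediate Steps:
$h{\left(w \right)} = -53 + w^{2} - 138 w$ ($h{\left(w \right)} = \left(w^{2} - 139 w\right) + \left(w - 53\right) = \left(w^{2} - 139 w\right) + \left(-53 + w\right) = -53 + w^{2} - 138 w$)
$\left(h{\left(26 \right)} - Z\right) - 3887 = \left(\left(-53 + 26^{2} - 3588\right) - 11796\right) - 3887 = \left(\left(-53 + 676 - 3588\right) - 11796\right) - 3887 = \left(-2965 - 11796\right) - 3887 = -14761 - 3887 = -18648$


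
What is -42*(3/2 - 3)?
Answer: 63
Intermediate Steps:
-42*(3/2 - 3) = -42*(-3/2) = 63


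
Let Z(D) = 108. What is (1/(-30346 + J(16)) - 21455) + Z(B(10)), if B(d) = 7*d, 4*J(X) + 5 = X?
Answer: -2590949435/121373 ≈ -21347.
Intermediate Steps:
J(X) = -5/4 + X/4
(1/(-30346 + J(16)) - 21455) + Z(B(10)) = (1/(-30346 + (-5/4 + (¼)*16)) - 21455) + 108 = (1/(-30346 + (-5/4 + 4)) - 21455) + 108 = (1/(-30346 + 11/4) - 21455) + 108 = (1/(-121373/4) - 21455) + 108 = (-4/121373 - 21455) + 108 = -2604057719/121373 + 108 = -2590949435/121373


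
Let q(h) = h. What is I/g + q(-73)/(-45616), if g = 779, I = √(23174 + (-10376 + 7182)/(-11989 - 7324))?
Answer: 73/45616 + 12*√60026233162/15044827 ≈ 0.19702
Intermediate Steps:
I = 12*√60026233162/19313 (I = √(23174 - 3194/(-19313)) = √(23174 - 3194*(-1/19313)) = √(23174 + 3194/19313) = √(447562656/19313) = 12*√60026233162/19313 ≈ 152.23)
I/g + q(-73)/(-45616) = (12*√60026233162/19313)/779 - 73/(-45616) = (12*√60026233162/19313)*(1/779) - 73*(-1/45616) = 12*√60026233162/15044827 + 73/45616 = 73/45616 + 12*√60026233162/15044827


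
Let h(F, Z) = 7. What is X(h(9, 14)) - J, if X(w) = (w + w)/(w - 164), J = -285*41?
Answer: 1834531/157 ≈ 11685.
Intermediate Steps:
J = -11685
X(w) = 2*w/(-164 + w) (X(w) = (2*w)/(-164 + w) = 2*w/(-164 + w))
X(h(9, 14)) - J = 2*7/(-164 + 7) - 1*(-11685) = 2*7/(-157) + 11685 = 2*7*(-1/157) + 11685 = -14/157 + 11685 = 1834531/157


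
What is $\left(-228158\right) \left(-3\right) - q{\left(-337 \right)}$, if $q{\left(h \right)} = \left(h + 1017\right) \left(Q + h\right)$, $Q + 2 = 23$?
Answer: $899354$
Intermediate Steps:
$Q = 21$ ($Q = -2 + 23 = 21$)
$q{\left(h \right)} = \left(21 + h\right) \left(1017 + h\right)$ ($q{\left(h \right)} = \left(h + 1017\right) \left(21 + h\right) = \left(1017 + h\right) \left(21 + h\right) = \left(21 + h\right) \left(1017 + h\right)$)
$\left(-228158\right) \left(-3\right) - q{\left(-337 \right)} = \left(-228158\right) \left(-3\right) - \left(21357 + \left(-337\right)^{2} + 1038 \left(-337\right)\right) = 684474 - \left(21357 + 113569 - 349806\right) = 684474 - -214880 = 684474 + 214880 = 899354$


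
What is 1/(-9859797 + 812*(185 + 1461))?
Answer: -1/8523245 ≈ -1.1733e-7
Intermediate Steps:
1/(-9859797 + 812*(185 + 1461)) = 1/(-9859797 + 812*1646) = 1/(-9859797 + 1336552) = 1/(-8523245) = -1/8523245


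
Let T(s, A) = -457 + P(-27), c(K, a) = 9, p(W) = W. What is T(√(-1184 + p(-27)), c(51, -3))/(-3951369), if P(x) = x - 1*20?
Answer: 56/439041 ≈ 0.00012755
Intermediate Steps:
P(x) = -20 + x (P(x) = x - 20 = -20 + x)
T(s, A) = -504 (T(s, A) = -457 + (-20 - 27) = -457 - 47 = -504)
T(√(-1184 + p(-27)), c(51, -3))/(-3951369) = -504/(-3951369) = -504*(-1/3951369) = 56/439041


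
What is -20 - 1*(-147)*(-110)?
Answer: -16190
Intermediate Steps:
-20 - 1*(-147)*(-110) = -20 + 147*(-110) = -20 - 16170 = -16190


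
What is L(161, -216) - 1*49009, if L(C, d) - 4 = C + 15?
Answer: -48829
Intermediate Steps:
L(C, d) = 19 + C (L(C, d) = 4 + (C + 15) = 4 + (15 + C) = 19 + C)
L(161, -216) - 1*49009 = (19 + 161) - 1*49009 = 180 - 49009 = -48829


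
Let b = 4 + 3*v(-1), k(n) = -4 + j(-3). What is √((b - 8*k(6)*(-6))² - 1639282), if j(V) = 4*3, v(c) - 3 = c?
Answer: 3*I*√164894 ≈ 1218.2*I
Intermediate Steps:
v(c) = 3 + c
j(V) = 12
k(n) = 8 (k(n) = -4 + 12 = 8)
b = 10 (b = 4 + 3*(3 - 1) = 4 + 3*2 = 4 + 6 = 10)
√((b - 8*k(6)*(-6))² - 1639282) = √((10 - 8*8*(-6))² - 1639282) = √((10 - 64*(-6))² - 1639282) = √((10 + 384)² - 1639282) = √(394² - 1639282) = √(155236 - 1639282) = √(-1484046) = 3*I*√164894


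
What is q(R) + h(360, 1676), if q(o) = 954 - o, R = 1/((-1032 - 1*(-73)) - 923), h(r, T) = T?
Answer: 4949661/1882 ≈ 2630.0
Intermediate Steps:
R = -1/1882 (R = 1/((-1032 + 73) - 923) = 1/(-959 - 923) = 1/(-1882) = -1/1882 ≈ -0.00053135)
q(R) + h(360, 1676) = (954 - 1*(-1/1882)) + 1676 = (954 + 1/1882) + 1676 = 1795429/1882 + 1676 = 4949661/1882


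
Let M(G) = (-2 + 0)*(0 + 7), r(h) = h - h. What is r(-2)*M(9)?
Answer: 0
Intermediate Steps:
r(h) = 0
M(G) = -14 (M(G) = -2*7 = -14)
r(-2)*M(9) = 0*(-14) = 0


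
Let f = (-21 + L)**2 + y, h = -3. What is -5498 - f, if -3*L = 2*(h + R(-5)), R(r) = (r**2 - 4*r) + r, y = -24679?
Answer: 153860/9 ≈ 17096.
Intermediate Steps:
R(r) = r**2 - 3*r
L = -74/3 (L = -2*(-3 - 5*(-3 - 5))/3 = -2*(-3 - 5*(-8))/3 = -2*(-3 + 40)/3 = -2*37/3 = -1/3*74 = -74/3 ≈ -24.667)
f = -203342/9 (f = (-21 - 74/3)**2 - 24679 = (-137/3)**2 - 24679 = 18769/9 - 24679 = -203342/9 ≈ -22594.)
-5498 - f = -5498 - 1*(-203342/9) = -5498 + 203342/9 = 153860/9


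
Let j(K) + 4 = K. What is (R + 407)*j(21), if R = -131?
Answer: 4692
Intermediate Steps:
j(K) = -4 + K
(R + 407)*j(21) = (-131 + 407)*(-4 + 21) = 276*17 = 4692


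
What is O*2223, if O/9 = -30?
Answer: -600210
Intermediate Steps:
O = -270 (O = 9*(-30) = -270)
O*2223 = -270*2223 = -600210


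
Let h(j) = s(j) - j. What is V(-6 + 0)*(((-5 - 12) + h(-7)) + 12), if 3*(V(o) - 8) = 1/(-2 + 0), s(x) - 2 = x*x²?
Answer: -5311/2 ≈ -2655.5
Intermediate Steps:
s(x) = 2 + x³ (s(x) = 2 + x*x² = 2 + x³)
h(j) = 2 + j³ - j (h(j) = (2 + j³) - j = 2 + j³ - j)
V(o) = 47/6 (V(o) = 8 + 1/(3*(-2 + 0)) = 8 + (⅓)/(-2) = 8 + (⅓)*(-½) = 8 - ⅙ = 47/6)
V(-6 + 0)*(((-5 - 12) + h(-7)) + 12) = 47*(((-5 - 12) + (2 + (-7)³ - 1*(-7))) + 12)/6 = 47*((-17 + (2 - 343 + 7)) + 12)/6 = 47*((-17 - 334) + 12)/6 = 47*(-351 + 12)/6 = (47/6)*(-339) = -5311/2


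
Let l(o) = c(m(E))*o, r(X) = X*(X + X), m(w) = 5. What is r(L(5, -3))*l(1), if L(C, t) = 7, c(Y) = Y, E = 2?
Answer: 490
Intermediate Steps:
r(X) = 2*X² (r(X) = X*(2*X) = 2*X²)
l(o) = 5*o
r(L(5, -3))*l(1) = (2*7²)*(5*1) = (2*49)*5 = 98*5 = 490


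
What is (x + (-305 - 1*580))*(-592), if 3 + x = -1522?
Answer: 1426720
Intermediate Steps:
x = -1525 (x = -3 - 1522 = -1525)
(x + (-305 - 1*580))*(-592) = (-1525 + (-305 - 1*580))*(-592) = (-1525 + (-305 - 580))*(-592) = (-1525 - 885)*(-592) = -2410*(-592) = 1426720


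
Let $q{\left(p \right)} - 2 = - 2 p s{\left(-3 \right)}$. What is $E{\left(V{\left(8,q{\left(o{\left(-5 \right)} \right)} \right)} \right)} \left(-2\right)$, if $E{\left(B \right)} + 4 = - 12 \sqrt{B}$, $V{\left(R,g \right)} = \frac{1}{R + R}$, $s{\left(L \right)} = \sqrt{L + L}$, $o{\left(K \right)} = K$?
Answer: $14$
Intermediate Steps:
$s{\left(L \right)} = \sqrt{2} \sqrt{L}$ ($s{\left(L \right)} = \sqrt{2 L} = \sqrt{2} \sqrt{L}$)
$q{\left(p \right)} = 2 - 2 i p \sqrt{6}$ ($q{\left(p \right)} = 2 + - 2 p \sqrt{2} \sqrt{-3} = 2 + - 2 p \sqrt{2} i \sqrt{3} = 2 + - 2 p i \sqrt{6} = 2 - 2 i p \sqrt{6}$)
$V{\left(R,g \right)} = \frac{1}{2 R}$
$E{\left(B \right)} = -4 - 12 \sqrt{B}$
$E{\left(V{\left(8,q{\left(o{\left(-5 \right)} \right)} \right)} \right)} \left(-2\right) = \left(-4 - 12 \sqrt{\frac{1}{2 \cdot 8}}\right) \left(-2\right) = \left(-4 - 12 \sqrt{\frac{1}{2} \cdot \frac{1}{8}}\right) \left(-2\right) = \left(-4 - \frac{12}{4}\right) \left(-2\right) = \left(-4 - 3\right) \left(-2\right) = \left(-7\right) \left(-2\right) = 14$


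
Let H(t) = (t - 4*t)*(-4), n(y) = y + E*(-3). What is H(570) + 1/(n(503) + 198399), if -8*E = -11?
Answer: 10883691728/1591183 ≈ 6840.0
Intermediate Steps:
E = 11/8 (E = -⅛*(-11) = 11/8 ≈ 1.3750)
n(y) = -33/8 + y (n(y) = y + (11/8)*(-3) = y - 33/8 = -33/8 + y)
H(t) = 12*t (H(t) = -3*t*(-4) = 12*t)
H(570) + 1/(n(503) + 198399) = 12*570 + 1/((-33/8 + 503) + 198399) = 6840 + 1/(3991/8 + 198399) = 6840 + 1/(1591183/8) = 6840 + 8/1591183 = 10883691728/1591183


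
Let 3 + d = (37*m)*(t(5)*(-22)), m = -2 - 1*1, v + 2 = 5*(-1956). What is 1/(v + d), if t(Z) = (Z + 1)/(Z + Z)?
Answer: -5/41599 ≈ -0.00012020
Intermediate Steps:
t(Z) = (1 + Z)/(2*Z) (t(Z) = (1 + Z)/((2*Z)) = (1 + Z)*(1/(2*Z)) = (1 + Z)/(2*Z))
v = -9782 (v = -2 + 5*(-1956) = -2 - 9780 = -9782)
m = -3 (m = -2 - 1 = -3)
d = 7311/5 (d = -3 + (37*(-3))*(((½)*(1 + 5)/5)*(-22)) = -3 - 111*(½)*(⅕)*6*(-22) = -3 - 333*(-22)/5 = -3 - 111*(-66/5) = -3 + 7326/5 = 7311/5 ≈ 1462.2)
1/(v + d) = 1/(-9782 + 7311/5) = 1/(-41599/5) = -5/41599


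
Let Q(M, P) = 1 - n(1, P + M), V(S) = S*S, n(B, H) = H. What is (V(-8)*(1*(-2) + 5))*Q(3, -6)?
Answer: 768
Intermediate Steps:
V(S) = S²
Q(M, P) = 1 - M - P (Q(M, P) = 1 - (P + M) = 1 - (M + P) = 1 + (-M - P) = 1 - M - P)
(V(-8)*(1*(-2) + 5))*Q(3, -6) = ((-8)²*(1*(-2) + 5))*(1 - 1*3 - 1*(-6)) = (64*(-2 + 5))*(1 - 3 + 6) = (64*3)*4 = 192*4 = 768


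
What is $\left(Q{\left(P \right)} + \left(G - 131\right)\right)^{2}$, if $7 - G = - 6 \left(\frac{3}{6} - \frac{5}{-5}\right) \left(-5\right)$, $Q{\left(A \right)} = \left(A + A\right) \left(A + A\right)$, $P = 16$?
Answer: $731025$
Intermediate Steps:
$Q{\left(A \right)} = 4 A^{2}$ ($Q{\left(A \right)} = 2 A 2 A = 4 A^{2}$)
$G = -38$ ($G = 7 - - 6 \left(\frac{3}{6} - \frac{5}{-5}\right) \left(-5\right) = 7 - - 6 \left(3 \cdot \frac{1}{6} - -1\right) \left(-5\right) = 7 - - 6 \left(\frac{1}{2} + 1\right) \left(-5\right) = 7 - \left(-6\right) \frac{3}{2} \left(-5\right) = 7 - \left(-9\right) \left(-5\right) = 7 - 45 = -38$)
$\left(Q{\left(P \right)} + \left(G - 131\right)\right)^{2} = \left(4 \cdot 16^{2} - 169\right)^{2} = \left(4 \cdot 256 - 169\right)^{2} = \left(1024 - 169\right)^{2} = 855^{2} = 731025$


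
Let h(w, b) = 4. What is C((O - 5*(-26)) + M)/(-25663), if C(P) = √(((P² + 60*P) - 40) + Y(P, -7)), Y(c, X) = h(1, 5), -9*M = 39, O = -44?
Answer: -√103801/76989 ≈ -0.0041848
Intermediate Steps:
M = -13/3 (M = -⅑*39 = -13/3 ≈ -4.3333)
Y(c, X) = 4
C(P) = √(-36 + P² + 60*P) (C(P) = √(((P² + 60*P) - 40) + 4) = √((-40 + P² + 60*P) + 4) = √(-36 + P² + 60*P))
C((O - 5*(-26)) + M)/(-25663) = √(-36 + ((-44 - 5*(-26)) - 13/3)² + 60*((-44 - 5*(-26)) - 13/3))/(-25663) = √(-36 + ((-44 + 130) - 13/3)² + 60*((-44 + 130) - 13/3))*(-1/25663) = √(-36 + (86 - 13/3)² + 60*(86 - 13/3))*(-1/25663) = √(-36 + (245/3)² + 60*(245/3))*(-1/25663) = √(-36 + 60025/9 + 4900)*(-1/25663) = √(103801/9)*(-1/25663) = (√103801/3)*(-1/25663) = -√103801/76989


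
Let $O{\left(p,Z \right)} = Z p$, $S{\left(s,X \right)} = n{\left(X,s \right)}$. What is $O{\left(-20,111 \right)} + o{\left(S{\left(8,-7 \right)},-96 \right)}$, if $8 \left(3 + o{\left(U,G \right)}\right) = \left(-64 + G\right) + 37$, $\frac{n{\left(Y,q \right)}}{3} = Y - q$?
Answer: $- \frac{17907}{8} \approx -2238.4$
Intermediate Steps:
$n{\left(Y,q \right)} = - 3 q + 3 Y$ ($n{\left(Y,q \right)} = 3 \left(Y - q\right) = - 3 q + 3 Y$)
$S{\left(s,X \right)} = - 3 s + 3 X$
$o{\left(U,G \right)} = - \frac{51}{8} + \frac{G}{8}$ ($o{\left(U,G \right)} = -3 + \frac{\left(-64 + G\right) + 37}{8} = -3 + \frac{-27 + G}{8} = -3 + \left(- \frac{27}{8} + \frac{G}{8}\right) = - \frac{51}{8} + \frac{G}{8}$)
$O{\left(-20,111 \right)} + o{\left(S{\left(8,-7 \right)},-96 \right)} = 111 \left(-20\right) + \left(- \frac{51}{8} + \frac{1}{8} \left(-96\right)\right) = -2220 - \frac{147}{8} = - \frac{17907}{8}$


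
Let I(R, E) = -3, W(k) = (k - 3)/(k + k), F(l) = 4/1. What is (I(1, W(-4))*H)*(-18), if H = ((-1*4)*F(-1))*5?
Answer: -4320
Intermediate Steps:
F(l) = 4 (F(l) = 4*1 = 4)
W(k) = (-3 + k)/(2*k) (W(k) = (-3 + k)/((2*k)) = (-3 + k)*(1/(2*k)) = (-3 + k)/(2*k))
H = -80 (H = (-1*4*4)*5 = -4*4*5 = -16*5 = -80)
(I(1, W(-4))*H)*(-18) = -3*(-80)*(-18) = 240*(-18) = -4320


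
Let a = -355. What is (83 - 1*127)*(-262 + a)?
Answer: 27148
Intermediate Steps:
(83 - 1*127)*(-262 + a) = (83 - 1*127)*(-262 - 355) = (83 - 127)*(-617) = -44*(-617) = 27148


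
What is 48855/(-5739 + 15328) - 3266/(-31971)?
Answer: 1593260879/306569919 ≈ 5.1971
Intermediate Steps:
48855/(-5739 + 15328) - 3266/(-31971) = 48855/9589 - 3266*(-1/31971) = 48855*(1/9589) + 3266/31971 = 48855/9589 + 3266/31971 = 1593260879/306569919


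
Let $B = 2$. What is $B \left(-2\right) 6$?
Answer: $-24$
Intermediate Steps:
$B \left(-2\right) 6 = 2 \left(-2\right) 6 = \left(-4\right) 6 = -24$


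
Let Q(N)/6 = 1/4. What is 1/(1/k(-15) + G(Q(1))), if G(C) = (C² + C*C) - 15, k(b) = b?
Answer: -30/317 ≈ -0.094637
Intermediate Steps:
Q(N) = 3/2 (Q(N) = 6/4 = 6*(¼) = 3/2)
G(C) = -15 + 2*C² (G(C) = (C² + C²) - 15 = 2*C² - 15 = -15 + 2*C²)
1/(1/k(-15) + G(Q(1))) = 1/(1/(-15) + (-15 + 2*(3/2)²)) = 1/(-1/15 + (-15 + 2*(9/4))) = 1/(-1/15 + (-15 + 9/2)) = 1/(-1/15 - 21/2) = 1/(-317/30) = -30/317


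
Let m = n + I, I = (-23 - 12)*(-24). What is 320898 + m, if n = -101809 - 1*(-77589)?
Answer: 297518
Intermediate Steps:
I = 840 (I = -35*(-24) = 840)
n = -24220 (n = -101809 + 77589 = -24220)
m = -23380 (m = -24220 + 840 = -23380)
320898 + m = 320898 - 23380 = 297518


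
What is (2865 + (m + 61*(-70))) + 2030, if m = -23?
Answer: 602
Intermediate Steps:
(2865 + (m + 61*(-70))) + 2030 = (2865 + (-23 + 61*(-70))) + 2030 = (2865 + (-23 - 4270)) + 2030 = (2865 - 4293) + 2030 = -1428 + 2030 = 602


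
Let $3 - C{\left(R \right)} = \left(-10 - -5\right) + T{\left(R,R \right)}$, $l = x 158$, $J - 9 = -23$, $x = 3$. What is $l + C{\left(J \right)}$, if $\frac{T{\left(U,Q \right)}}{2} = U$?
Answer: $510$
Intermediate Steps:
$T{\left(U,Q \right)} = 2 U$
$J = -14$ ($J = 9 - 23 = -14$)
$l = 474$ ($l = 3 \cdot 158 = 474$)
$C{\left(R \right)} = 8 - 2 R$ ($C{\left(R \right)} = 3 - \left(\left(-10 - -5\right) + 2 R\right) = 3 - \left(\left(-10 + 5\right) + 2 R\right) = 3 - \left(-5 + 2 R\right) = 8 - 2 R$)
$l + C{\left(J \right)} = 474 + \left(8 - -28\right) = 474 + \left(8 + 28\right) = 474 + 36 = 510$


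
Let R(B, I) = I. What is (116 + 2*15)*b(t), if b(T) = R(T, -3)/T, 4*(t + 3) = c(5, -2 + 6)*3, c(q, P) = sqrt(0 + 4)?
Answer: 292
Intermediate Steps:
c(q, P) = 2 (c(q, P) = sqrt(4) = 2)
t = -3/2 (t = -3 + (2*3)/4 = -3 + (1/4)*6 = -3 + 3/2 = -3/2 ≈ -1.5000)
b(T) = -3/T
(116 + 2*15)*b(t) = (116 + 2*15)*(-3/(-3/2)) = (116 + 30)*(-3*(-2/3)) = 146*2 = 292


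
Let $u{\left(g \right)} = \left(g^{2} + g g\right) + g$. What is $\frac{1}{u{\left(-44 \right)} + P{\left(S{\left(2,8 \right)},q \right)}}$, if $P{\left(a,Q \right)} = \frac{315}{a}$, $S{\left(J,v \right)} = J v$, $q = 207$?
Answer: $\frac{16}{61563} \approx 0.0002599$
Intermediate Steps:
$u{\left(g \right)} = g + 2 g^{2}$ ($u{\left(g \right)} = \left(g^{2} + g^{2}\right) + g = 2 g^{2} + g = g + 2 g^{2}$)
$\frac{1}{u{\left(-44 \right)} + P{\left(S{\left(2,8 \right)},q \right)}} = \frac{1}{- 44 \left(1 + 2 \left(-44\right)\right) + \frac{315}{2 \cdot 8}} = \frac{1}{- 44 \left(1 - 88\right) + \frac{315}{16}} = \frac{1}{\left(-44\right) \left(-87\right) + 315 \cdot \frac{1}{16}} = \frac{1}{3828 + \frac{315}{16}} = \frac{1}{\frac{61563}{16}} = \frac{16}{61563}$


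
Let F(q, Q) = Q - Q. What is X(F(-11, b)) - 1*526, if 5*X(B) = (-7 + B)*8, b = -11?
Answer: -2686/5 ≈ -537.20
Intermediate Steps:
F(q, Q) = 0
X(B) = -56/5 + 8*B/5 (X(B) = ((-7 + B)*8)/5 = (-56 + 8*B)/5 = -56/5 + 8*B/5)
X(F(-11, b)) - 1*526 = (-56/5 + (8/5)*0) - 1*526 = (-56/5 + 0) - 526 = -56/5 - 526 = -2686/5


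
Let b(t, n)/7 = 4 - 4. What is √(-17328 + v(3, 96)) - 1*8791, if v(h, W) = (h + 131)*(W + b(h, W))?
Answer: -8791 + 12*I*√31 ≈ -8791.0 + 66.813*I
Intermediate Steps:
b(t, n) = 0 (b(t, n) = 7*(4 - 4) = 7*0 = 0)
v(h, W) = W*(131 + h) (v(h, W) = (h + 131)*(W + 0) = (131 + h)*W = W*(131 + h))
√(-17328 + v(3, 96)) - 1*8791 = √(-17328 + 96*(131 + 3)) - 1*8791 = √(-17328 + 96*134) - 8791 = √(-17328 + 12864) - 8791 = √(-4464) - 8791 = 12*I*√31 - 8791 = -8791 + 12*I*√31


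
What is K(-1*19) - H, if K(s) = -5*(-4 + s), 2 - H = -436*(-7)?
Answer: 3165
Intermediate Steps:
H = -3050 (H = 2 - (-436)*(-7) = 2 - 1*3052 = 2 - 3052 = -3050)
K(s) = 20 - 5*s
K(-1*19) - H = (20 - (-5)*19) - 1*(-3050) = (20 - 5*(-19)) + 3050 = (20 + 95) + 3050 = 115 + 3050 = 3165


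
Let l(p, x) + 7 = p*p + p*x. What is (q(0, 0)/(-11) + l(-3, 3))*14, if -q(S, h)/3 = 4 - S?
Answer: -910/11 ≈ -82.727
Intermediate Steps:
q(S, h) = -12 + 3*S (q(S, h) = -3*(4 - S) = -12 + 3*S)
l(p, x) = -7 + p**2 + p*x (l(p, x) = -7 + (p*p + p*x) = -7 + (p**2 + p*x) = -7 + p**2 + p*x)
(q(0, 0)/(-11) + l(-3, 3))*14 = ((-12 + 3*0)/(-11) + (-7 + (-3)**2 - 3*3))*14 = ((-12 + 0)*(-1/11) + (-7 + 9 - 9))*14 = (-12*(-1/11) - 7)*14 = (12/11 - 7)*14 = -65/11*14 = -910/11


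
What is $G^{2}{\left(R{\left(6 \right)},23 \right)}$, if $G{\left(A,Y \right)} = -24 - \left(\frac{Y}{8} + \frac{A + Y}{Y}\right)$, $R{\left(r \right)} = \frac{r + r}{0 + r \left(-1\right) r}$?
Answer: $\frac{236513641}{304704} \approx 776.21$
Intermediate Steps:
$R{\left(r \right)} = - \frac{2}{r}$ ($R{\left(r \right)} = \frac{2 r}{0 + - r r} = \frac{2 r}{0 - r^{2}} = \frac{2 r}{\left(-1\right) r^{2}} = 2 r \left(- \frac{1}{r^{2}}\right) = - \frac{2}{r}$)
$G{\left(A,Y \right)} = -24 - \frac{Y}{8} - \frac{A + Y}{Y}$ ($G{\left(A,Y \right)} = -24 - \left(Y \frac{1}{8} + \frac{A + Y}{Y}\right) = -24 - \left(\frac{Y}{8} + \frac{A + Y}{Y}\right) = -24 - \frac{Y}{8} - \frac{A + Y}{Y}$)
$G^{2}{\left(R{\left(6 \right)},23 \right)} = \left(-25 - \frac{23}{8} - \frac{\left(-2\right) \frac{1}{6}}{23}\right)^{2} = \left(-25 - \frac{23}{8} - \left(-2\right) \frac{1}{6} \cdot \frac{1}{23}\right)^{2} = \left(-25 - \frac{23}{8} - \left(- \frac{1}{3}\right) \frac{1}{23}\right)^{2} = \left(-25 - \frac{23}{8} + \frac{1}{69}\right)^{2} = \left(- \frac{15379}{552}\right)^{2} = \frac{236513641}{304704}$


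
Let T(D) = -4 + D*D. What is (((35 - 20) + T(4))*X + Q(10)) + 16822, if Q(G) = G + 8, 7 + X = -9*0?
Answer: 16651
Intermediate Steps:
X = -7 (X = -7 - 9*0 = -7 + 0 = -7)
Q(G) = 8 + G
T(D) = -4 + D**2
(((35 - 20) + T(4))*X + Q(10)) + 16822 = (((35 - 20) + (-4 + 4**2))*(-7) + (8 + 10)) + 16822 = ((15 + (-4 + 16))*(-7) + 18) + 16822 = ((15 + 12)*(-7) + 18) + 16822 = (27*(-7) + 18) + 16822 = (-189 + 18) + 16822 = -171 + 16822 = 16651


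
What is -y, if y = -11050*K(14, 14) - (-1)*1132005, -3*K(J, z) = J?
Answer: -3550715/3 ≈ -1.1836e+6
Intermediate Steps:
K(J, z) = -J/3
y = 3550715/3 (y = -(-11050)*14/3 - (-1)*1132005 = -11050*(-14/3) - 1*(-1132005) = 154700/3 + 1132005 = 3550715/3 ≈ 1.1836e+6)
-y = -1*3550715/3 = -3550715/3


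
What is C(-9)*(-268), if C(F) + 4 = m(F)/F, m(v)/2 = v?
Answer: 536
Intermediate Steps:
m(v) = 2*v
C(F) = -2 (C(F) = -4 + (2*F)/F = -4 + 2 = -2)
C(-9)*(-268) = -2*(-268) = 536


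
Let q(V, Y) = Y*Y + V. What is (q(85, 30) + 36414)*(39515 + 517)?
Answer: 1497156768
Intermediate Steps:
q(V, Y) = V + Y**2 (q(V, Y) = Y**2 + V = V + Y**2)
(q(85, 30) + 36414)*(39515 + 517) = ((85 + 30**2) + 36414)*(39515 + 517) = ((85 + 900) + 36414)*40032 = (985 + 36414)*40032 = 37399*40032 = 1497156768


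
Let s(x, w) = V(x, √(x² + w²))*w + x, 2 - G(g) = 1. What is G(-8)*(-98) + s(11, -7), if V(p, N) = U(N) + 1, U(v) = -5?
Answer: -59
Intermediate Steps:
G(g) = 1 (G(g) = 2 - 1*1 = 2 - 1 = 1)
V(p, N) = -4 (V(p, N) = -5 + 1 = -4)
s(x, w) = x - 4*w (s(x, w) = -4*w + x = x - 4*w)
G(-8)*(-98) + s(11, -7) = 1*(-98) + (11 - 4*(-7)) = -98 + (11 + 28) = -98 + 39 = -59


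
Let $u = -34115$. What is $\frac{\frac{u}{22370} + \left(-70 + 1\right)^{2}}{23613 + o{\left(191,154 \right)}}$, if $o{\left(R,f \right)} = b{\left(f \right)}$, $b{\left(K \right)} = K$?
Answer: $\frac{21293891}{106333558} \approx 0.20026$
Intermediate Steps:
$o{\left(R,f \right)} = f$
$\frac{\frac{u}{22370} + \left(-70 + 1\right)^{2}}{23613 + o{\left(191,154 \right)}} = \frac{- \frac{34115}{22370} + \left(-70 + 1\right)^{2}}{23613 + 154} = \frac{\left(-34115\right) \frac{1}{22370} + \left(-69\right)^{2}}{23767} = \left(- \frac{6823}{4474} + 4761\right) \frac{1}{23767} = \frac{21293891}{4474} \cdot \frac{1}{23767} = \frac{21293891}{106333558}$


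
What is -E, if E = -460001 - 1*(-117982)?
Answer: 342019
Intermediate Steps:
E = -342019 (E = -460001 + 117982 = -342019)
-E = -1*(-342019) = 342019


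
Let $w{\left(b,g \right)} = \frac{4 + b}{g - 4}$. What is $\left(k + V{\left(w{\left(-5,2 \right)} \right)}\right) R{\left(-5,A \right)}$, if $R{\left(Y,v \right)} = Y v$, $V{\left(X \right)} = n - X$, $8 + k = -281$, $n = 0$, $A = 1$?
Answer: $\frac{2895}{2} \approx 1447.5$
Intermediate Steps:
$w{\left(b,g \right)} = \frac{4 + b}{-4 + g}$
$k = -289$ ($k = -8 - 281 = -289$)
$V{\left(X \right)} = - X$ ($V{\left(X \right)} = 0 - X = - X$)
$\left(k + V{\left(w{\left(-5,2 \right)} \right)}\right) R{\left(-5,A \right)} = \left(-289 - \frac{4 - 5}{-4 + 2}\right) \left(\left(-5\right) 1\right) = \left(-289 - \frac{1}{-2} \left(-1\right)\right) \left(-5\right) = \left(-289 - \left(- \frac{1}{2}\right) \left(-1\right)\right) \left(-5\right) = \left(-289 - \frac{1}{2}\right) \left(-5\right) = \left(- \frac{579}{2}\right) \left(-5\right) = \frac{2895}{2}$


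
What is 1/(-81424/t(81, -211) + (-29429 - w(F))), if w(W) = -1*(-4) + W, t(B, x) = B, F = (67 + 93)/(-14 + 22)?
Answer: -81/2467117 ≈ -3.2832e-5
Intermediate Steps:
F = 20 (F = 160/8 = 160*(1/8) = 20)
w(W) = 4 + W
1/(-81424/t(81, -211) + (-29429 - w(F))) = 1/(-81424/81 + (-29429 - (4 + 20))) = 1/(-81424*1/81 + (-29429 - 1*24)) = 1/(-81424/81 + (-29429 - 24)) = 1/(-81424/81 - 29453) = 1/(-2467117/81) = -81/2467117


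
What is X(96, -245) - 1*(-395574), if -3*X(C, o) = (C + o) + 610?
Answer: 1186261/3 ≈ 3.9542e+5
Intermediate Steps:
X(C, o) = -610/3 - C/3 - o/3 (X(C, o) = -((C + o) + 610)/3 = -(610 + C + o)/3 = -610/3 - C/3 - o/3)
X(96, -245) - 1*(-395574) = (-610/3 - 1/3*96 - 1/3*(-245)) - 1*(-395574) = (-610/3 - 32 + 245/3) + 395574 = -461/3 + 395574 = 1186261/3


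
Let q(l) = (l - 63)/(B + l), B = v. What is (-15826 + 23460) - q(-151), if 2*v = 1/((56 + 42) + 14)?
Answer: 258156846/33823 ≈ 7632.6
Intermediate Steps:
v = 1/224 (v = 1/(2*((56 + 42) + 14)) = 1/(2*(98 + 14)) = (1/2)/112 = (1/2)*(1/112) = 1/224 ≈ 0.0044643)
B = 1/224 ≈ 0.0044643
q(l) = (-63 + l)/(1/224 + l) (q(l) = (l - 63)/(1/224 + l) = (-63 + l)/(1/224 + l))
(-15826 + 23460) - q(-151) = (-15826 + 23460) - 224*(-63 - 151)/(1 + 224*(-151)) = 7634 - 224*(-214)/(1 - 33824) = 7634 - 224*(-214)/(-33823) = 7634 - 224*(-1)*(-214)/33823 = 7634 - 1*47936/33823 = 7634 - 47936/33823 = 258156846/33823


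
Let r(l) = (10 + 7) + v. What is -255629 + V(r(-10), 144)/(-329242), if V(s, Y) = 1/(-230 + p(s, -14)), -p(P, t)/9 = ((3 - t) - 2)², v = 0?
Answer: -189789376256589/742440710 ≈ -2.5563e+5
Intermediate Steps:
r(l) = 17 (r(l) = (10 + 7) + 0 = 17 + 0 = 17)
p(P, t) = -9*(1 - t)² (p(P, t) = -9*((3 - t) - 2)² = -9*(1 - t)²)
V(s, Y) = -1/2255 (V(s, Y) = 1/(-230 - 9*(-1 - 14)²) = 1/(-230 - 9*(-15)²) = 1/(-230 - 9*225) = 1/(-230 - 2025) = 1/(-2255) = -1/2255)
-255629 + V(r(-10), 144)/(-329242) = -255629 - 1/2255/(-329242) = -255629 - 1/2255*(-1/329242) = -255629 + 1/742440710 = -189789376256589/742440710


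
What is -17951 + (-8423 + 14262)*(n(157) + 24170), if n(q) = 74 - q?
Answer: 140626042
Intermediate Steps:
-17951 + (-8423 + 14262)*(n(157) + 24170) = -17951 + (-8423 + 14262)*((74 - 1*157) + 24170) = -17951 + 5839*((74 - 157) + 24170) = -17951 + 5839*(-83 + 24170) = -17951 + 5839*24087 = -17951 + 140643993 = 140626042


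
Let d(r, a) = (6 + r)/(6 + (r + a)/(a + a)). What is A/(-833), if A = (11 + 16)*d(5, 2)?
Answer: -1188/25823 ≈ -0.046005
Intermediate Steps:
d(r, a) = (6 + r)/(6 + (a + r)/(2*a)) (d(r, a) = (6 + r)/(6 + (a + r)/((2*a))) = (6 + r)/(6 + (a + r)*(1/(2*a))) = (6 + r)/(6 + (a + r)/(2*a)))
A = 1188/31 (A = (11 + 16)*(2*2*(6 + 5)/(5 + 13*2)) = 27*(2*2*11/(5 + 26)) = 27*(2*2*11/31) = 27*(2*2*(1/31)*11) = 27*(44/31) = 1188/31 ≈ 38.323)
A/(-833) = (1188/31)/(-833) = (1188/31)*(-1/833) = -1188/25823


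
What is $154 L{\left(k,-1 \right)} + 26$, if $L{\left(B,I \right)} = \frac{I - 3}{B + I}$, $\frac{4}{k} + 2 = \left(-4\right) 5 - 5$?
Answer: $\frac{17438}{31} \approx 562.52$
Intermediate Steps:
$k = - \frac{4}{27}$ ($k = \frac{4}{-2 - 25} = \frac{4}{-27} = 4 \left(- \frac{1}{27}\right) = - \frac{4}{27} \approx -0.14815$)
$L{\left(B,I \right)} = \frac{-3 + I}{B + I}$
$154 L{\left(k,-1 \right)} + 26 = 154 \frac{-3 - 1}{- \frac{4}{27} - 1} + 26 = 154 \frac{1}{- \frac{31}{27}} \left(-4\right) + 26 = 154 \left(\left(- \frac{27}{31}\right) \left(-4\right)\right) + 26 = 154 \cdot \frac{108}{31} + 26 = \frac{16632}{31} + 26 = \frac{17438}{31}$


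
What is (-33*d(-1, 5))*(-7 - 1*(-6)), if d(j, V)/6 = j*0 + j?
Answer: -198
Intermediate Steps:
d(j, V) = 6*j (d(j, V) = 6*(j*0 + j) = 6*(0 + j) = 6*j)
(-33*d(-1, 5))*(-7 - 1*(-6)) = (-198*(-1))*(-7 - 1*(-6)) = (-33*(-6))*(-7 + 6) = 198*(-1) = -198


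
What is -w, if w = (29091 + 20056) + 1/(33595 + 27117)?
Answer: -2983812665/60712 ≈ -49147.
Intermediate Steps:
w = 2983812665/60712 (w = 49147 + 1/60712 = 2983812665/60712 ≈ 49147.)
-w = -1*2983812665/60712 = -2983812665/60712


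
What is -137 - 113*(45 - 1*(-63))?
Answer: -12341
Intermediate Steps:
-137 - 113*(45 - 1*(-63)) = -137 - 113*(45 + 63) = -137 - 113*108 = -137 - 12204 = -12341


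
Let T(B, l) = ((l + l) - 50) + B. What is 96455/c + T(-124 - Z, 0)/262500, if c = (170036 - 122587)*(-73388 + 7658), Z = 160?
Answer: -1270245527/974632115625 ≈ -0.0013033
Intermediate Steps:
c = -3118822770 (c = 47449*(-65730) = -3118822770)
T(B, l) = -50 + B + 2*l (T(B, l) = (2*l - 50) + B = (-50 + 2*l) + B = -50 + B + 2*l)
96455/c + T(-124 - Z, 0)/262500 = 96455/(-3118822770) + (-50 + (-124 - 1*160) + 2*0)/262500 = 96455*(-1/3118822770) + (-50 + (-124 - 160) + 0)*(1/262500) = -19291/623764554 + (-50 - 284 + 0)*(1/262500) = -19291/623764554 - 334*1/262500 = -19291/623764554 - 167/131250 = -1270245527/974632115625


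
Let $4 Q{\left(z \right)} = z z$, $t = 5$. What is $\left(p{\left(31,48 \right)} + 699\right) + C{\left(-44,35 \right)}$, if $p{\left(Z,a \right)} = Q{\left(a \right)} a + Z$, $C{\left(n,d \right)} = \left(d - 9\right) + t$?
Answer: $28409$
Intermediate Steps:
$Q{\left(z \right)} = \frac{z^{2}}{4}$ ($Q{\left(z \right)} = \frac{z z}{4} = \frac{z^{2}}{4}$)
$C{\left(n,d \right)} = -4 + d$ ($C{\left(n,d \right)} = \left(d - 9\right) + 5 = \left(-9 + d\right) + 5 = -4 + d$)
$p{\left(Z,a \right)} = Z + \frac{a^{3}}{4}$ ($p{\left(Z,a \right)} = \frac{a^{2}}{4} a + Z = \frac{a^{3}}{4} + Z = Z + \frac{a^{3}}{4}$)
$\left(p{\left(31,48 \right)} + 699\right) + C{\left(-44,35 \right)} = \left(\left(31 + \frac{48^{3}}{4}\right) + 699\right) + \left(-4 + 35\right) = \left(\left(31 + \frac{1}{4} \cdot 110592\right) + 699\right) + 31 = \left(\left(31 + 27648\right) + 699\right) + 31 = \left(27679 + 699\right) + 31 = 28378 + 31 = 28409$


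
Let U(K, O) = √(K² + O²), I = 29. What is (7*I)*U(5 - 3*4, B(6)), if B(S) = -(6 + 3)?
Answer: 203*√130 ≈ 2314.6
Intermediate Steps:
B(S) = -9 (B(S) = -1*9 = -9)
(7*I)*U(5 - 3*4, B(6)) = (7*29)*√((5 - 3*4)² + (-9)²) = 203*√((5 - 12)² + 81) = 203*√((-7)² + 81) = 203*√(49 + 81) = 203*√130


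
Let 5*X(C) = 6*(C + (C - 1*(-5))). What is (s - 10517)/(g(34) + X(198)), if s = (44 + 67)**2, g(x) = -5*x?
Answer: 2255/389 ≈ 5.7969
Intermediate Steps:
s = 12321 (s = 111**2 = 12321)
X(C) = 6 + 12*C/5 (X(C) = (6*(C + (C - 1*(-5))))/5 = (6*(C + (C + 5)))/5 = (6*(C + (5 + C)))/5 = (6*(5 + 2*C))/5 = (30 + 12*C)/5 = 6 + 12*C/5)
(s - 10517)/(g(34) + X(198)) = (12321 - 10517)/(-5*34 + (6 + (12/5)*198)) = 1804/(-170 + (6 + 2376/5)) = 1804/(-170 + 2406/5) = 1804/(1556/5) = 1804*(5/1556) = 2255/389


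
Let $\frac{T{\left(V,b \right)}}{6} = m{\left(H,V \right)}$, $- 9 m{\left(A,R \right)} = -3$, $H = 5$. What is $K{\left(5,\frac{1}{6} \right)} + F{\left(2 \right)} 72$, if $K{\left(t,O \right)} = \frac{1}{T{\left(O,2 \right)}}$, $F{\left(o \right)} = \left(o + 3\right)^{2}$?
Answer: $\frac{3601}{2} \approx 1800.5$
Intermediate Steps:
$m{\left(A,R \right)} = \frac{1}{3}$ ($m{\left(A,R \right)} = \left(- \frac{1}{9}\right) \left(-3\right) = \frac{1}{3}$)
$F{\left(o \right)} = \left(3 + o\right)^{2}$
$T{\left(V,b \right)} = 2$ ($T{\left(V,b \right)} = 6 \cdot \frac{1}{3} = 2$)
$K{\left(t,O \right)} = \frac{1}{2}$
$K{\left(5,\frac{1}{6} \right)} + F{\left(2 \right)} 72 = \frac{1}{2} + \left(3 + 2\right)^{2} \cdot 72 = \frac{1}{2} + 5^{2} \cdot 72 = \frac{1}{2} + 25 \cdot 72 = \frac{1}{2} + 1800 = \frac{3601}{2}$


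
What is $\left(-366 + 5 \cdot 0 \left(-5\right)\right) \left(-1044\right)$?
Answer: $382104$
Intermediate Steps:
$\left(-366 + 5 \cdot 0 \left(-5\right)\right) \left(-1044\right) = \left(-366 + 0 \left(-5\right)\right) \left(-1044\right) = \left(-366 + 0\right) \left(-1044\right) = \left(-366\right) \left(-1044\right) = 382104$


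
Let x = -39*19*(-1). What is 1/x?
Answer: 1/741 ≈ 0.0013495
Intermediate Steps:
x = 741 (x = -741*(-1) = 741)
1/x = 1/741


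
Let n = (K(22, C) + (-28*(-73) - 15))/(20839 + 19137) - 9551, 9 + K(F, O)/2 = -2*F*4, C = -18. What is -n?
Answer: 381809117/39976 ≈ 9551.0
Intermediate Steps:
K(F, O) = -18 - 16*F (K(F, O) = -18 + 2*(-2*F*4) = -18 + 2*(-8*F) = -18 - 16*F)
n = -381809117/39976 (n = ((-18 - 16*22) + (-28*(-73) - 15))/(20839 + 19137) - 9551 = ((-18 - 352) + (2044 - 15))/39976 - 9551 = (-370 + 2029)*(1/39976) - 9551 = 1659*(1/39976) - 9551 = 1659/39976 - 9551 = -381809117/39976 ≈ -9551.0)
-n = -1*(-381809117/39976) = 381809117/39976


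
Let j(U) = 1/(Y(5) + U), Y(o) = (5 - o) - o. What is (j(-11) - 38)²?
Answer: 370881/256 ≈ 1448.8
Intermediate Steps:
Y(o) = 5 - 2*o
j(U) = 1/(-5 + U) (j(U) = 1/((5 - 2*5) + U) = 1/((5 - 10) + U) = 1/(-5 + U))
(j(-11) - 38)² = (1/(-5 - 11) - 38)² = (1/(-16) - 38)² = (-1/16 - 38)² = (-609/16)² = 370881/256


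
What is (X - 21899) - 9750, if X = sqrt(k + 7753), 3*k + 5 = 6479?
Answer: -31649 + sqrt(9911) ≈ -31549.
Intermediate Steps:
k = 2158 (k = -5/3 + (1/3)*6479 = -5/3 + 6479/3 = 2158)
X = sqrt(9911) (X = sqrt(2158 + 7753) = sqrt(9911) ≈ 99.554)
(X - 21899) - 9750 = (sqrt(9911) - 21899) - 9750 = (-21899 + sqrt(9911)) - 9750 = -31649 + sqrt(9911)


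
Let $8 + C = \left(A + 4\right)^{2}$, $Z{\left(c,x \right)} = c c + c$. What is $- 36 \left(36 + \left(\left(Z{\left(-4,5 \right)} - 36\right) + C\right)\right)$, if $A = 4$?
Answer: $-2448$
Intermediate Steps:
$Z{\left(c,x \right)} = c + c^{2}$ ($Z{\left(c,x \right)} = c^{2} + c = c + c^{2}$)
$C = 56$ ($C = -8 + \left(4 + 4\right)^{2} = -8 + 8^{2} = -8 + 64 = 56$)
$- 36 \left(36 + \left(\left(Z{\left(-4,5 \right)} - 36\right) + C\right)\right) = - 36 \left(36 + \left(\left(- 4 \left(1 - 4\right) - 36\right) + 56\right)\right) = - 36 \left(36 + \left(\left(\left(-4\right) \left(-3\right) - 36\right) + 56\right)\right) = - 36 \left(36 + \left(\left(12 - 36\right) + 56\right)\right) = - 36 \left(36 + \left(-24 + 56\right)\right) = - 36 \left(36 + 32\right) = \left(-36\right) 68 = -2448$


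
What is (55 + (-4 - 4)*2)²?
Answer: 1521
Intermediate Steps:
(55 + (-4 - 4)*2)² = (55 - 8*2)² = (55 - 16)² = 39² = 1521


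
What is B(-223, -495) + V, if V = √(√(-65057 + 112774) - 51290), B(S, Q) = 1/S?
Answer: -1/223 + I*√(51290 - √47717) ≈ -0.0044843 + 225.99*I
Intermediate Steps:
V = √(-51290 + √47717) (V = √(√47717 - 51290) = √(-51290 + √47717) ≈ 225.99*I)
B(-223, -495) + V = 1/(-223) + √(-51290 + √47717) = -1/223 + √(-51290 + √47717)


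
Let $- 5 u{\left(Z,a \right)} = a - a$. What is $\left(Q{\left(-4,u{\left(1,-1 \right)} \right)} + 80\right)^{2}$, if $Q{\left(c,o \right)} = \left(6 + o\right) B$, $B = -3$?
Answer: $3844$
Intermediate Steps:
$u{\left(Z,a \right)} = 0$ ($u{\left(Z,a \right)} = - \frac{a - a}{5} = \left(- \frac{1}{5}\right) 0 = 0$)
$Q{\left(c,o \right)} = -18 - 3 o$ ($Q{\left(c,o \right)} = \left(6 + o\right) \left(-3\right) = -18 - 3 o$)
$\left(Q{\left(-4,u{\left(1,-1 \right)} \right)} + 80\right)^{2} = \left(\left(-18 - 0\right) + 80\right)^{2} = \left(\left(-18 + 0\right) + 80\right)^{2} = \left(-18 + 80\right)^{2} = 62^{2} = 3844$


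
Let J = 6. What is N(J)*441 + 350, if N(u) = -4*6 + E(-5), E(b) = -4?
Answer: -11998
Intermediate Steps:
N(u) = -28 (N(u) = -4*6 - 4 = -24 - 4 = -28)
N(J)*441 + 350 = -28*441 + 350 = -12348 + 350 = -11998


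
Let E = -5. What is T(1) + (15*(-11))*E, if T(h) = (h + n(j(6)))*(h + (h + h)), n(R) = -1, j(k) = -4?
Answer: 825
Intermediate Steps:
T(h) = 3*h*(-1 + h) (T(h) = (h - 1)*(h + (h + h)) = (-1 + h)*(h + 2*h) = (-1 + h)*(3*h) = 3*h*(-1 + h))
T(1) + (15*(-11))*E = 3*1*(-1 + 1) + (15*(-11))*(-5) = 3*1*0 - 165*(-5) = 0 + 825 = 825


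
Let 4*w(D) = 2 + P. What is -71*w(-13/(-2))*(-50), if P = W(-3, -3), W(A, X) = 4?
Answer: 5325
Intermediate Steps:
P = 4
w(D) = 3/2 (w(D) = (2 + 4)/4 = (¼)*6 = 3/2)
-71*w(-13/(-2))*(-50) = -71*3/2*(-50) = -213/2*(-50) = 5325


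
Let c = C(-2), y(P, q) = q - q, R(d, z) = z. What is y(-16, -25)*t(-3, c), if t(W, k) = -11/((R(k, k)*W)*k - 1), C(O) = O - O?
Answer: 0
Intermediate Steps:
y(P, q) = 0
C(O) = 0
c = 0
t(W, k) = -11/(-1 + W*k²) (t(W, k) = -11/((k*W)*k - 1) = -11/((W*k)*k - 1) = -11/(W*k² - 1) = -11/(-1 + W*k²))
y(-16, -25)*t(-3, c) = 0*(-11/(-1 - 3*0²)) = 0*(-11/(-1 - 3*0)) = 0*(-11/(-1 + 0)) = 0*(-11/(-1)) = 0*(-11*(-1)) = 0*11 = 0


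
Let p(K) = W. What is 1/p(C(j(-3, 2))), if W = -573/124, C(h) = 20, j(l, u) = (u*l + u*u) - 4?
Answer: -124/573 ≈ -0.21640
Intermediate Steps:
j(l, u) = -4 + u² + l*u (j(l, u) = (l*u + u²) - 4 = (u² + l*u) - 4 = -4 + u² + l*u)
W = -573/124 (W = -573*1/124 = -573/124 ≈ -4.6210)
p(K) = -573/124
1/p(C(j(-3, 2))) = 1/(-573/124) = -124/573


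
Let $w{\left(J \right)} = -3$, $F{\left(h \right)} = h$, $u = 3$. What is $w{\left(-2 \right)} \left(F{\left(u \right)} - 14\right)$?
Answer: $33$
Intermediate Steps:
$w{\left(-2 \right)} \left(F{\left(u \right)} - 14\right) = - 3 \left(3 - 14\right) = \left(-3\right) \left(-11\right) = 33$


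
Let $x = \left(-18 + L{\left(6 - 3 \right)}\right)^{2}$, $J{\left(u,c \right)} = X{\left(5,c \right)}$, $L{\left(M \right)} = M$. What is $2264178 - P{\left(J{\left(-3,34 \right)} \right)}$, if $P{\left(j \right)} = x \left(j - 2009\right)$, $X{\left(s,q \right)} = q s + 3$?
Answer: $2677278$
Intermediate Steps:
$X{\left(s,q \right)} = 3 + q s$
$J{\left(u,c \right)} = 3 + 5 c$ ($J{\left(u,c \right)} = 3 + c 5 = 3 + 5 c$)
$x = 225$ ($x = \left(-18 + \left(6 - 3\right)\right)^{2} = \left(-18 + 3\right)^{2} = \left(-15\right)^{2} = 225$)
$P{\left(j \right)} = -452025 + 225 j$ ($P{\left(j \right)} = 225 \left(j - 2009\right) = 225 \left(-2009 + j\right) = -452025 + 225 j$)
$2264178 - P{\left(J{\left(-3,34 \right)} \right)} = 2264178 - \left(-452025 + 225 \left(3 + 5 \cdot 34\right)\right) = 2264178 - \left(-452025 + 225 \left(3 + 170\right)\right) = 2264178 - \left(-452025 + 225 \cdot 173\right) = 2264178 - \left(-452025 + 38925\right) = 2264178 - -413100 = 2264178 + 413100 = 2677278$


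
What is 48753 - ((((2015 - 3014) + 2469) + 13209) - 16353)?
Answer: 50427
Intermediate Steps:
48753 - ((((2015 - 3014) + 2469) + 13209) - 16353) = 48753 - (((-999 + 2469) + 13209) - 16353) = 48753 - ((1470 + 13209) - 16353) = 48753 - (14679 - 16353) = 48753 - 1*(-1674) = 48753 + 1674 = 50427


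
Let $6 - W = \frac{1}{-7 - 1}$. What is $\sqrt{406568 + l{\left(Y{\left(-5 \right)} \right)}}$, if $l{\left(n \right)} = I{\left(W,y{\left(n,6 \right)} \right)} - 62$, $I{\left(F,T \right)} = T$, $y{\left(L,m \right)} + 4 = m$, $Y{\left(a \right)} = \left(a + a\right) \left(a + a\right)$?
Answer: $2 \sqrt{101627} \approx 637.58$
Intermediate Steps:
$Y{\left(a \right)} = 4 a^{2}$ ($Y{\left(a \right)} = 2 a 2 a = 4 a^{2}$)
$y{\left(L,m \right)} = -4 + m$
$W = \frac{49}{8}$ ($W = 6 - \frac{1}{-7 - 1} = 6 - \frac{1}{-8} = 6 - - \frac{1}{8} = 6 + \frac{1}{8} = \frac{49}{8} \approx 6.125$)
$l{\left(n \right)} = -60$ ($l{\left(n \right)} = \left(-4 + 6\right) - 62 = 2 - 62 = -60$)
$\sqrt{406568 + l{\left(Y{\left(-5 \right)} \right)}} = \sqrt{406568 - 60} = \sqrt{406508} = 2 \sqrt{101627}$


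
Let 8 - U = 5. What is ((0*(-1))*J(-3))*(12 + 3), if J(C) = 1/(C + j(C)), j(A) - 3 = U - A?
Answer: 0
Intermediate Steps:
U = 3 (U = 8 - 1*5 = 8 - 5 = 3)
j(A) = 6 - A (j(A) = 3 + (3 - A) = 6 - A)
J(C) = ⅙ (J(C) = 1/(C + (6 - C)) = 1/6 = ⅙)
((0*(-1))*J(-3))*(12 + 3) = ((0*(-1))*(⅙))*(12 + 3) = (0*(⅙))*15 = 0*15 = 0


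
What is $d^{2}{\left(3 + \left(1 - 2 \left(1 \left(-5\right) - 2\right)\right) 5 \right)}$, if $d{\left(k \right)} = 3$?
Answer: $9$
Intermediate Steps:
$d^{2}{\left(3 + \left(1 - 2 \left(1 \left(-5\right) - 2\right)\right) 5 \right)} = 3^{2} = 9$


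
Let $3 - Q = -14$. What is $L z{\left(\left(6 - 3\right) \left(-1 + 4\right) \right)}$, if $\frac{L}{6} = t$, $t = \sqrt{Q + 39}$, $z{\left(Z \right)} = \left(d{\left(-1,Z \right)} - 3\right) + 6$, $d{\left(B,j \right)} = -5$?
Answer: $- 24 \sqrt{14} \approx -89.8$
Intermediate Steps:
$Q = 17$ ($Q = 3 - -14 = 3 + 14 = 17$)
$z{\left(Z \right)} = -2$ ($z{\left(Z \right)} = \left(-5 - 3\right) + 6 = -8 + 6 = -2$)
$t = 2 \sqrt{14}$ ($t = \sqrt{17 + 39} = \sqrt{56} = 2 \sqrt{14} \approx 7.4833$)
$L = 12 \sqrt{14}$ ($L = 6 \cdot 2 \sqrt{14} = 12 \sqrt{14} \approx 44.9$)
$L z{\left(\left(6 - 3\right) \left(-1 + 4\right) \right)} = 12 \sqrt{14} \left(-2\right) = - 24 \sqrt{14}$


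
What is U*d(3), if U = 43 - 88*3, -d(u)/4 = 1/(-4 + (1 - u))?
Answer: -442/3 ≈ -147.33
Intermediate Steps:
d(u) = -4/(-3 - u) (d(u) = -4/(-4 + (1 - u)) = -4/(-3 - u))
U = -221 (U = 43 - 264 = -221)
U*d(3) = -884/(3 + 3) = -884/6 = -221*2/3 = -442/3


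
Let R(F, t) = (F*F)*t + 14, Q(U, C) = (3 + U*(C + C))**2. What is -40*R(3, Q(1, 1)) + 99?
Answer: -9461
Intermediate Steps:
Q(U, C) = (3 + 2*C*U)**2 (Q(U, C) = (3 + U*(2*C))**2 = (3 + 2*C*U)**2)
R(F, t) = 14 + t*F**2 (R(F, t) = F**2*t + 14 = t*F**2 + 14 = 14 + t*F**2)
-40*R(3, Q(1, 1)) + 99 = -40*(14 + (3 + 2*1*1)**2*3**2) + 99 = -40*(14 + (3 + 2)**2*9) + 99 = -40*(14 + 5**2*9) + 99 = -40*(14 + 25*9) + 99 = -40*(14 + 225) + 99 = -40*239 + 99 = -9560 + 99 = -9461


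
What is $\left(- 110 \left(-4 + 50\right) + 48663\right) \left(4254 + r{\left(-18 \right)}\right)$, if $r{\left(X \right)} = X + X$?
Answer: $183917454$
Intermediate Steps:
$r{\left(X \right)} = 2 X$
$\left(- 110 \left(-4 + 50\right) + 48663\right) \left(4254 + r{\left(-18 \right)}\right) = \left(- 110 \left(-4 + 50\right) + 48663\right) \left(4254 + 2 \left(-18\right)\right) = \left(\left(-110\right) 46 + 48663\right) \left(4254 - 36\right) = \left(-5060 + 48663\right) 4218 = 43603 \cdot 4218 = 183917454$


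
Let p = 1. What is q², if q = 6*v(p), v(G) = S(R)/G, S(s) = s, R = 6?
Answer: 1296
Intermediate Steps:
v(G) = 6/G
q = 36 (q = 6*(6/1) = 6*(6*1) = 6*6 = 36)
q² = 36² = 1296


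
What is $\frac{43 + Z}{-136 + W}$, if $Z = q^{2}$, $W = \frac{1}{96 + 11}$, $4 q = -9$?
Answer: $- \frac{82283}{232816} \approx -0.35343$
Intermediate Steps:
$q = - \frac{9}{4}$ ($q = \frac{1}{4} \left(-9\right) = - \frac{9}{4} \approx -2.25$)
$W = \frac{1}{107} \approx 0.0093458$
$Z = \frac{81}{16}$ ($Z = \left(- \frac{9}{4}\right)^{2} = \frac{81}{16} \approx 5.0625$)
$\frac{43 + Z}{-136 + W} = \frac{43 + \frac{81}{16}}{-136 + \frac{1}{107}} = \frac{1}{- \frac{14551}{107}} \cdot \frac{769}{16} = \left(- \frac{107}{14551}\right) \frac{769}{16} = - \frac{82283}{232816}$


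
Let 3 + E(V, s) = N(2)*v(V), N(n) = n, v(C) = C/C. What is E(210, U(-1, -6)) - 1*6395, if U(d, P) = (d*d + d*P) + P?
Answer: -6396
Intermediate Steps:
v(C) = 1
U(d, P) = P + d² + P*d (U(d, P) = (d² + P*d) + P = P + d² + P*d)
E(V, s) = -1 (E(V, s) = -3 + 2*1 = -3 + 2 = -1)
E(210, U(-1, -6)) - 1*6395 = -1 - 1*6395 = -1 - 6395 = -6396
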